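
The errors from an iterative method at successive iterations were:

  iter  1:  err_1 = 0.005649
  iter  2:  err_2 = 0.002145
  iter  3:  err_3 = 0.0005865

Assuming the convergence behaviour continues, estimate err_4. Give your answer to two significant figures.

1.0e-4

First estimate the order: p ≈ ln(err_3/err_2) / ln(err_2/err_1) = ln(0.0005865/0.002145)/ln(0.002145/0.005649) = ln(0.273427)/ln(0.379713) ≈ 1.3391.
Then err_4 ≈ err_3·(err_3/err_2)^p = 0.0005865·(0.273427)^1.3391 = 0.0005865·0.176147 ≈ 0.0001033.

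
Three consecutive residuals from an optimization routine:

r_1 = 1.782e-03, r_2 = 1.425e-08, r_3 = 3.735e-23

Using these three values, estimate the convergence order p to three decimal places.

p ≈ ln(r_3/r_2) / ln(r_2/r_1)
  = ln(3.735e-23/1.425e-08) / ln(1.425e-08/1.782e-03)
  = ln(2.62105e-15) / ln(7.99663e-06)
  = -33.575201 / -11.736490 ≈ 2.860753

2.861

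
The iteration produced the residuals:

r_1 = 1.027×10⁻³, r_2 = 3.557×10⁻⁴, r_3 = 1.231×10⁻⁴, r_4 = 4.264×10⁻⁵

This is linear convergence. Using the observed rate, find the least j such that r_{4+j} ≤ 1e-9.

11

Rate ρ ≈ r_4/r_3 = 4.264×10⁻⁵/1.231×10⁻⁴ = 0.3464.
After j more steps, r_{4+j} ≈ 4.264×10⁻⁵·ρ^j; need ρ^j ≤ 1e-9/4.264×10⁻⁵ = 2.34522e-05.
j ≥ ln(2.34522e-05)/ln(0.3464) = -10.6605/-1.06016 = 10.056.
So 11 more iterations are needed.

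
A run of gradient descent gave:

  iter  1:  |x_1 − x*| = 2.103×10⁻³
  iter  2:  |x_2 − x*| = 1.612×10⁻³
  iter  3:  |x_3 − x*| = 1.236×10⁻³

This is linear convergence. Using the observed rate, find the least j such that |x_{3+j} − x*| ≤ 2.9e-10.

Rate ρ ≈ |x_3 − x*|/|x_2 − x*| = 1.236×10⁻³/1.612×10⁻³ = 0.7667.
After j more steps, |x_{3+j} − x*| ≈ 1.236×10⁻³·ρ^j; need ρ^j ≤ 2.9e-10/1.236×10⁻³ = 2.34628e-07.
j ≥ ln(2.34628e-07)/ln(0.7667) = -15.2653/-0.26566 = 57.462.
So 58 more iterations are needed.

58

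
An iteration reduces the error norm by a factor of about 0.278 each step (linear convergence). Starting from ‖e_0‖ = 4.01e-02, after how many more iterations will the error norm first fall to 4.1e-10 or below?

After k steps, ‖e_k‖ ≈ 4.01e-02·0.278^k.
Need 0.278^k ≤ 4.1e-10/4.01e-02 = 1.02244e-08.
k ≥ ln(1.02244e-08)/ln(0.278) = -18.3985/-1.28013 = 14.372.
Smallest integer k = 15.

15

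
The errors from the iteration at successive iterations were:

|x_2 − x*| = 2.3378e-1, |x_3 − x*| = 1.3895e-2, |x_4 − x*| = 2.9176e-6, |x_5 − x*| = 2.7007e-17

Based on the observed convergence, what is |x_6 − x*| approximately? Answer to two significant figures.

First estimate the order: p ≈ ln(|x_5 − x*|/|x_4 − x*|) / ln(|x_4 − x*|/|x_3 − x*|) = ln(2.7007e-17/2.9176e-6)/ln(2.9176e-6/1.3895e-2) = ln(9.25658e-12)/ln(0.000209975) ≈ 3.0000.
Then |x_6 − x*| ≈ |x_5 − x*|·(|x_5 − x*|/|x_4 − x*|)^p = 2.7007e-17·(9.25658e-12)^3.0000 = 2.7007e-17·7.93143e-34 ≈ 2.142e-50.

2.1e-50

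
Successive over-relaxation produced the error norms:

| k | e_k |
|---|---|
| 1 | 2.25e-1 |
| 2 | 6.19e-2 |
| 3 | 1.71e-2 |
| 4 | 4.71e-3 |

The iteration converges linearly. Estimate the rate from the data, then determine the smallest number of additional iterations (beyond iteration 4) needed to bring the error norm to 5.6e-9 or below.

Rate ρ ≈ e_4/e_3 = 4.71e-3/1.71e-2 = 0.2754.
After j more steps, e_{4+j} ≈ 4.71e-3·ρ^j; need ρ^j ≤ 5.6e-9/4.71e-3 = 1.18896e-06.
j ≥ ln(1.18896e-06)/ln(0.2754) = -13.6424/-1.28953 = 10.579.
So 11 more iterations are needed.

11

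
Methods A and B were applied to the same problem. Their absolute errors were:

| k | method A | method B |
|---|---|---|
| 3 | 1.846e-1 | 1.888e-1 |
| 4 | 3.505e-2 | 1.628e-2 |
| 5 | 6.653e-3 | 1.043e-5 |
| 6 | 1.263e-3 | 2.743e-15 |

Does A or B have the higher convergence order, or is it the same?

Method A: p ≈ ln(1.263e-3/6.653e-3)/ln(6.653e-3/3.505e-2) ≈ 1.00.
Method B: p ≈ ln(2.743e-15/1.043e-5)/ln(1.043e-5/1.628e-2) ≈ 3.00.
Method B has the higher order (≈3.0 vs ≈1.0).

B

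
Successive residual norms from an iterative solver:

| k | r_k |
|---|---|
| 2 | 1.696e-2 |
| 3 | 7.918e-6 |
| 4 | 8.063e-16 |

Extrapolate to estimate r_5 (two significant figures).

First estimate the order: p ≈ ln(r_4/r_3) / ln(r_3/r_2) = ln(8.063e-16/7.918e-6)/ln(7.918e-6/1.696e-2) = ln(1.01831e-10)/ln(0.000466863) ≈ 2.9999.
Then r_5 ≈ r_4·(r_4/r_3)^p = 8.063e-16·(1.01831e-10)^2.9999 = 8.063e-16·1.05837e-30 ≈ 8.534e-46.

8.5e-46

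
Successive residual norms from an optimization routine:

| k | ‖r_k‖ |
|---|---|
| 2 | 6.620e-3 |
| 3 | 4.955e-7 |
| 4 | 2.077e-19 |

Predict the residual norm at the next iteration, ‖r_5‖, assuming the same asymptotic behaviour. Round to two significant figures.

First estimate the order: p ≈ ln(‖r_4‖/‖r_3‖) / ln(‖r_3‖/‖r_2‖) = ln(2.077e-19/4.955e-7)/ln(4.955e-7/6.620e-3) = ln(4.19173e-13)/ln(7.48489e-05) ≈ 3.0000.
Then ‖r_5‖ ≈ ‖r_4‖·(‖r_4‖/‖r_3‖)^p = 2.077e-19·(4.19173e-13)^3.0000 = 2.077e-19·7.36512e-38 ≈ 1.53e-56.

1.5e-56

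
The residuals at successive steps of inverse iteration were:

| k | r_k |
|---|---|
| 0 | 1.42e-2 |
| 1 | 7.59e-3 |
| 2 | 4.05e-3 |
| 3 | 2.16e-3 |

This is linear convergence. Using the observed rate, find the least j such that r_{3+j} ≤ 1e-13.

38

Rate ρ ≈ r_3/r_2 = 2.16e-3/4.05e-3 = 0.5333.
After j more steps, r_{3+j} ≈ 2.16e-3·ρ^j; need ρ^j ≤ 1e-13/2.16e-3 = 4.62963e-11.
j ≥ ln(4.62963e-11)/ln(0.5333) = -23.7960/-0.62867 = 37.851.
So 38 more iterations are needed.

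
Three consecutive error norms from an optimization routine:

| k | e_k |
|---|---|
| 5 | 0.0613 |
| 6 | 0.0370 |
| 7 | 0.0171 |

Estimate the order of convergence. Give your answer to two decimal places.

p ≈ ln(e_7/e_6) / ln(e_6/e_5)
  = ln(0.0171/0.0370) / ln(0.0370/0.0613)
  = ln(0.462162) / ln(0.603589)
  = -0.77184 / -0.50486 ≈ 1.52882

1.53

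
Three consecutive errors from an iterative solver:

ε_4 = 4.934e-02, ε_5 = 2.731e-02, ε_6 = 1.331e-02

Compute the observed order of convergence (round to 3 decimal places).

p ≈ ln(ε_6/ε_5) / ln(ε_5/ε_4)
  = ln(1.331e-02/2.731e-02) / ln(2.731e-02/4.934e-02)
  = ln(0.487367) / ln(0.553506)
  = -0.718738 / -0.591483 ≈ 1.215146

1.215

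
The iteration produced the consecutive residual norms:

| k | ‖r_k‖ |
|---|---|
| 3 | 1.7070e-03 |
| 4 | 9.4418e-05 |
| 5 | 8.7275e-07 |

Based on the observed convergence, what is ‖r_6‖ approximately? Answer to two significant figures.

First estimate the order: p ≈ ln(‖r_5‖/‖r_4‖) / ln(‖r_4‖/‖r_3‖) = ln(8.7275e-07/9.4418e-05)/ln(9.4418e-05/1.7070e-03) = ln(0.00924347)/ln(0.0553122) ≈ 1.6180.
Then ‖r_6‖ ≈ ‖r_5‖·(‖r_5‖/‖r_4‖)^p = 8.7275e-07·(0.00924347)^1.6180 = 8.7275e-07·0.000511353 ≈ 4.463e-10.

4.5e-10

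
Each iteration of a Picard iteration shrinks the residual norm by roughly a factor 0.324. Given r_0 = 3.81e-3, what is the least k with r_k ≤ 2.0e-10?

After k steps, r_k ≈ 3.81e-3·0.324^k.
Need 0.324^k ≤ 2.0e-10/3.81e-3 = 5.24934e-08.
k ≥ ln(5.24934e-08)/ln(0.324) = -16.7626/-1.12701 = 14.874.
Smallest integer k = 15.

15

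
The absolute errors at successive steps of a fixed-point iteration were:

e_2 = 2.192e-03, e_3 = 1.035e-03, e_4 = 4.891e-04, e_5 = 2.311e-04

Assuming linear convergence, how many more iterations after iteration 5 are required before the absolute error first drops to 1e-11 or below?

23

Rate ρ ≈ e_5/e_4 = 2.311e-04/4.891e-04 = 0.4725.
After j more steps, e_{5+j} ≈ 2.311e-04·ρ^j; need ρ^j ≤ 1e-11/2.311e-04 = 4.32713e-08.
j ≥ ln(4.32713e-08)/ln(0.4725) = -16.9558/-0.74972 = 22.616.
So 23 more iterations are needed.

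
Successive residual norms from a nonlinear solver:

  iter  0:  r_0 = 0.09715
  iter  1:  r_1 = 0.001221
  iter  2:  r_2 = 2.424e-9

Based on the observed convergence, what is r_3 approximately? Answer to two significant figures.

First estimate the order: p ≈ ln(r_2/r_1) / ln(r_1/r_0) = ln(2.424e-9/0.001221)/ln(0.001221/0.09715) = ln(1.98526e-06)/ln(0.0125682) ≈ 3.0000.
Then r_3 ≈ r_2·(r_2/r_1)^p = 2.424e-9·(1.98526e-06)^3.0000 = 2.424e-9·7.82442e-18 ≈ 1.897e-26.

1.9e-26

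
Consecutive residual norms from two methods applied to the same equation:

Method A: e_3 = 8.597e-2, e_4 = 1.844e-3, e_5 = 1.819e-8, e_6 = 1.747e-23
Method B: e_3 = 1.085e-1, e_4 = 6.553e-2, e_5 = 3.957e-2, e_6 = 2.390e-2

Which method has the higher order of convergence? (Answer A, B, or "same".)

Method A: p ≈ ln(1.747e-23/1.819e-8)/ln(1.819e-8/1.844e-3) ≈ 3.00.
Method B: p ≈ ln(2.390e-2/3.957e-2)/ln(3.957e-2/6.553e-2) ≈ 1.00.
Method A has the higher order (≈3.0 vs ≈1.0).

A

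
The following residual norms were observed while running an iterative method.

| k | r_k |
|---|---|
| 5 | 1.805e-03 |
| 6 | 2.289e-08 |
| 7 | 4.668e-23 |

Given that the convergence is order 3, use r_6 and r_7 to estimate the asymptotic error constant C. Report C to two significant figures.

3.9

C ≈ r_7 / r_6^3
  = 4.668e-23 / (2.289e-08)^3
  = 4.668e-23 / 1.19933e-23 ≈ 3.8922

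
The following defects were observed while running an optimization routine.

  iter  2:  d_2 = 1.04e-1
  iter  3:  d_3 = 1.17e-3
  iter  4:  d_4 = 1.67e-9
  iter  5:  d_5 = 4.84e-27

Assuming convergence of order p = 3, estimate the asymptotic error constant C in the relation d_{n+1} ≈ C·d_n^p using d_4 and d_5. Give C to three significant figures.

1.04

C ≈ d_5 / d_4^3
  = 4.84e-27 / (1.67e-9)^3
  = 4.84e-27 / 4.65746e-27 ≈ 1.0392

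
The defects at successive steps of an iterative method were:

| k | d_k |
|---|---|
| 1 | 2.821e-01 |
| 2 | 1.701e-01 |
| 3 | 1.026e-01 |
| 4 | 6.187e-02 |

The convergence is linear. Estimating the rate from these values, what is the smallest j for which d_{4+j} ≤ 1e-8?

31

Rate ρ ≈ d_4/d_3 = 6.187e-02/1.026e-01 = 0.6030.
After j more steps, d_{4+j} ≈ 6.187e-02·ρ^j; need ρ^j ≤ 1e-8/6.187e-02 = 1.61629e-07.
j ≥ ln(1.61629e-07)/ln(0.6030) = -15.6380/-0.50584 = 30.915.
So 31 more iterations are needed.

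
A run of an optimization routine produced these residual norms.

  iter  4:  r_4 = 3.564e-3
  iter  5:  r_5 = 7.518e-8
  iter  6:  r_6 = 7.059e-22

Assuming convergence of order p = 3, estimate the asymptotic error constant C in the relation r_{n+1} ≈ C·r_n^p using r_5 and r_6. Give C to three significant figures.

1.66

C ≈ r_6 / r_5^3
  = 7.059e-22 / (7.518e-8)^3
  = 7.059e-22 / 4.2492e-22 ≈ 1.6613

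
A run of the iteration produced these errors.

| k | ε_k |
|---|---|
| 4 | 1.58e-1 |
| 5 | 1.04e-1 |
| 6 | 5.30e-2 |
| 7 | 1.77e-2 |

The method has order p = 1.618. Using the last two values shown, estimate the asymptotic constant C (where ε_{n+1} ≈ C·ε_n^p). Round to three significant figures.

C ≈ ε_7 / ε_6^1.618
  = 1.77e-2 / (5.30e-2)^1.618
  = 1.77e-2 / 0.00862737 ≈ 2.0516

2.05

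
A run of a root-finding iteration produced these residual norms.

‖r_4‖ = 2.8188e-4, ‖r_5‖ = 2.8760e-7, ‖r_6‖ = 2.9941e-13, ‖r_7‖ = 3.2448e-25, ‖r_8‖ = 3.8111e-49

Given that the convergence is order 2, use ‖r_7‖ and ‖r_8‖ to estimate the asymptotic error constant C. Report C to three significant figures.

3.62

C ≈ ‖r_8‖ / ‖r_7‖^2
  = 3.8111e-49 / (3.2448e-25)^2
  = 3.8111e-49 / 1.05287e-49 ≈ 3.6197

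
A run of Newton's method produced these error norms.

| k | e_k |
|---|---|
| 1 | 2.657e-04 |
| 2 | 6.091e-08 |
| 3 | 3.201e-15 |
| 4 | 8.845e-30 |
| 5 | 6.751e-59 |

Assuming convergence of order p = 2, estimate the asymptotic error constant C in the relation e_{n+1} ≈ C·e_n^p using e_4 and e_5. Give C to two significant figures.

0.86

C ≈ e_5 / e_4^2
  = 6.751e-59 / (8.845e-30)^2
  = 6.751e-59 / 7.8234e-59 ≈ 0.86292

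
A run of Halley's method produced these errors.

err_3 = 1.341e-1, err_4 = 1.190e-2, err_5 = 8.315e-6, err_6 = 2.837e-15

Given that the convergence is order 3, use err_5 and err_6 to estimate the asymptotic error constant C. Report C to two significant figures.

4.9

C ≈ err_6 / err_5^3
  = 2.837e-15 / (8.315e-6)^3
  = 2.837e-15 / 5.74893e-16 ≈ 4.9348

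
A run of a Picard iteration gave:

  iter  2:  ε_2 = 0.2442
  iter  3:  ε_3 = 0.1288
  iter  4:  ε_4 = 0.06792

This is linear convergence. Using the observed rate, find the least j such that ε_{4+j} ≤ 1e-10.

Rate ρ ≈ ε_4/ε_3 = 0.06792/0.1288 = 0.5273.
After j more steps, ε_{4+j} ≈ 0.06792·ρ^j; need ρ^j ≤ 1e-10/0.06792 = 1.47232e-09.
j ≥ ln(1.47232e-09)/ln(0.5273) = -20.3364/-0.63999 = 31.776.
So 32 more iterations are needed.

32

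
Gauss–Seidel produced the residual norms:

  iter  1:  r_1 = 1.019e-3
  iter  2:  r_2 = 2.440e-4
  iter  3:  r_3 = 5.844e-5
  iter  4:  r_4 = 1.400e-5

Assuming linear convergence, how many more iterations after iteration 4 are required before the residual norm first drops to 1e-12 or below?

Rate ρ ≈ r_4/r_3 = 1.400e-5/5.844e-5 = 0.2396.
After j more steps, r_{4+j} ≈ 1.400e-5·ρ^j; need ρ^j ≤ 1e-12/1.400e-5 = 7.14286e-08.
j ≥ ln(7.14286e-08)/ln(0.2396) = -16.4546/-1.42878 = 11.517.
So 12 more iterations are needed.

12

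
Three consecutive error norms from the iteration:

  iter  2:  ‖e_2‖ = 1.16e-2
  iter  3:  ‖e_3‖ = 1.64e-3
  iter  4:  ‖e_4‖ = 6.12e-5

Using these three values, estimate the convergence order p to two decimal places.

1.68

p ≈ ln(‖e_4‖/‖e_3‖) / ln(‖e_3‖/‖e_2‖)
  = ln(6.12e-5/1.64e-3) / ln(1.64e-3/1.16e-2)
  = ln(0.0373171) / ln(0.141379)
  = -3.28830 / -1.95631 ≈ 1.68087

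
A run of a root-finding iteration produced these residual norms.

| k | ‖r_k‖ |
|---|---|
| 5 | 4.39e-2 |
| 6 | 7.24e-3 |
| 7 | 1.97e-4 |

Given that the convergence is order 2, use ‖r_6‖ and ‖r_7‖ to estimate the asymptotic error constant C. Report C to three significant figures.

C ≈ ‖r_7‖ / ‖r_6‖^2
  = 1.97e-4 / (7.24e-3)^2
  = 1.97e-4 / 5.24176e-05 ≈ 3.7583

3.76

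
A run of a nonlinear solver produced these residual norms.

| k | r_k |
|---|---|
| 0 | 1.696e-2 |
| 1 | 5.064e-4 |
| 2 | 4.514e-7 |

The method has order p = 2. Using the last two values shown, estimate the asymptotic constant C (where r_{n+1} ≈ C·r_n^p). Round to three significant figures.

C ≈ r_2 / r_1^2
  = 4.514e-7 / (5.064e-4)^2
  = 4.514e-7 / 2.56441e-07 ≈ 1.7602

1.76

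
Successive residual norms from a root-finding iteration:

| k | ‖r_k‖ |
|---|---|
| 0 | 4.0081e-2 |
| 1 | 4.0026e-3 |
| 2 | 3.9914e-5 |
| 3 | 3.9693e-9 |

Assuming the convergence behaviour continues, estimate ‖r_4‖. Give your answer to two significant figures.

First estimate the order: p ≈ ln(‖r_3‖/‖r_2‖) / ln(‖r_2‖/‖r_1‖) = ln(3.9693e-9/3.9914e-5)/ln(3.9914e-5/4.0026e-3) = ln(9.94463e-05)/ln(0.00997202) ≈ 2.0000.
Then ‖r_4‖ ≈ ‖r_3‖·(‖r_3‖/‖r_2‖)^p = 3.9693e-9·(9.94463e-05)^2.0000 = 3.9693e-9·9.88957e-09 ≈ 3.925e-17.

3.9e-17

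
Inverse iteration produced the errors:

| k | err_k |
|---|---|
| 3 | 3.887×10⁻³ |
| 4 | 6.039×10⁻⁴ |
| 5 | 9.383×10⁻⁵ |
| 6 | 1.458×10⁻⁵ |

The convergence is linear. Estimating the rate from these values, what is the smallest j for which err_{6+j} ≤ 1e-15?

13

Rate ρ ≈ err_6/err_5 = 1.458×10⁻⁵/9.383×10⁻⁵ = 0.1554.
After j more steps, err_{6+j} ≈ 1.458×10⁻⁵·ρ^j; need ρ^j ≤ 1e-15/1.458×10⁻⁵ = 6.85871e-11.
j ≥ ln(6.85871e-11)/ln(0.1554) = -23.4029/-1.86175 = 12.570.
So 13 more iterations are needed.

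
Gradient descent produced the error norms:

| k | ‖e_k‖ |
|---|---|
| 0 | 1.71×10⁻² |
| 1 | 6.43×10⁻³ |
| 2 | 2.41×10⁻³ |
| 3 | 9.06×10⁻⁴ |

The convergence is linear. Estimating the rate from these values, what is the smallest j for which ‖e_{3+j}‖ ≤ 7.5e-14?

Rate ρ ≈ ‖e_3‖/‖e_2‖ = 9.06×10⁻⁴/2.41×10⁻³ = 0.3759.
After j more steps, ‖e_{3+j}‖ ≈ 9.06×10⁻⁴·ρ^j; need ρ^j ≤ 7.5e-14/9.06×10⁻⁴ = 8.27815e-11.
j ≥ ln(8.27815e-11)/ln(0.3759) = -23.2148/-0.97843 = 23.727.
So 24 more iterations are needed.

24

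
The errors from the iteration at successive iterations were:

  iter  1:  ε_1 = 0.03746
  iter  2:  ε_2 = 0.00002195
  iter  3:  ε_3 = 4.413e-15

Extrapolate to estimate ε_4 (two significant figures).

First estimate the order: p ≈ ln(ε_3/ε_2) / ln(ε_2/ε_1) = ln(4.413e-15/0.00002195)/ln(0.00002195/0.03746) = ln(2.01048e-10)/ln(0.000585958) ≈ 3.0001.
Then ε_4 ≈ ε_3·(ε_3/ε_2)^p = 4.413e-15·(2.01048e-10)^3.0001 = 4.413e-15·8.1083e-30 ≈ 3.578e-44.

3.6e-44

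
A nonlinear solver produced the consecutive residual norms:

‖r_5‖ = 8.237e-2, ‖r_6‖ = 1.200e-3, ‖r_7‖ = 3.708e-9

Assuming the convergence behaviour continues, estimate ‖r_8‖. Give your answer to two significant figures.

First estimate the order: p ≈ ln(‖r_7‖/‖r_6‖) / ln(‖r_6‖/‖r_5‖) = ln(3.708e-9/1.200e-3)/ln(1.200e-3/8.237e-2) = ln(3.09e-06)/ln(0.0145684) ≈ 3.0002.
Then ‖r_8‖ ≈ ‖r_7‖·(‖r_7‖/‖r_6‖)^p = 3.708e-9·(3.09e-06)^3.0002 = 3.708e-9·2.94289e-17 ≈ 1.091e-25.

1.1e-25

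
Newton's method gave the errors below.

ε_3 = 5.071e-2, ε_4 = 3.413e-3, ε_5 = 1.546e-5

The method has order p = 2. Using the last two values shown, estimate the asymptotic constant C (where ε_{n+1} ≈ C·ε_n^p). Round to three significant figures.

C ≈ ε_5 / ε_4^2
  = 1.546e-5 / (3.413e-3)^2
  = 1.546e-5 / 1.16486e-05 ≈ 1.3272

1.33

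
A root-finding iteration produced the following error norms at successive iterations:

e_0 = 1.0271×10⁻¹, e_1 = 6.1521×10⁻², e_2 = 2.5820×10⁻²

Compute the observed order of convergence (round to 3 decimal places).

p ≈ ln(e_2/e_1) / ln(e_1/e_0)
  = ln(2.5820×10⁻²/6.1521×10⁻²) / ln(6.1521×10⁻²/1.0271×10⁻¹)
  = ln(0.419694) / ln(0.598978)
  = -0.868229 / -0.512530 ≈ 1.694006

1.694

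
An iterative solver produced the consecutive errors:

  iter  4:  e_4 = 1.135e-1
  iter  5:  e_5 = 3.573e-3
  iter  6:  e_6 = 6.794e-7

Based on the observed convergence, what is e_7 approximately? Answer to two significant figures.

4.1e-16

First estimate the order: p ≈ ln(e_6/e_5) / ln(e_5/e_4) = ln(6.794e-7/3.573e-3)/ln(3.573e-3/1.135e-1) = ln(0.000190148)/ln(0.0314802) ≈ 2.4774.
Then e_7 ≈ e_6·(e_6/e_5)^p = 6.794e-7·(0.000190148)^2.4774 = 6.794e-7·6.05093e-10 ≈ 4.111e-16.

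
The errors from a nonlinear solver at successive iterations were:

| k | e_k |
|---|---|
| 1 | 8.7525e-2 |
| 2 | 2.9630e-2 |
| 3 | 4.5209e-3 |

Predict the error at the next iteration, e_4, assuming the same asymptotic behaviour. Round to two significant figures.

First estimate the order: p ≈ ln(e_3/e_2) / ln(e_2/e_1) = ln(4.5209e-3/2.9630e-2)/ln(2.9630e-2/8.7525e-2) = ln(0.152578)/ln(0.338532) ≈ 1.7358.
Then e_4 ≈ e_3·(e_3/e_2)^p = 4.5209e-3·(0.152578)^1.7358 = 4.5209e-3·0.0382565 ≈ 0.000173.

1.7e-4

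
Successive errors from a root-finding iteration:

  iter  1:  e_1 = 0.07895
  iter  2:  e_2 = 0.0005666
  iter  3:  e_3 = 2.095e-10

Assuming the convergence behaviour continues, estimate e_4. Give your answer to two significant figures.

First estimate the order: p ≈ ln(e_3/e_2) / ln(e_2/e_1) = ln(2.095e-10/0.0005666)/ln(0.0005666/0.07895) = ln(3.69749e-07)/ln(0.00717669) ≈ 2.9999.
Then e_4 ≈ e_3·(e_3/e_2)^p = 2.095e-10·(3.69749e-07)^2.9999 = 2.095e-10·5.06249e-20 ≈ 1.061e-29.

1.1e-29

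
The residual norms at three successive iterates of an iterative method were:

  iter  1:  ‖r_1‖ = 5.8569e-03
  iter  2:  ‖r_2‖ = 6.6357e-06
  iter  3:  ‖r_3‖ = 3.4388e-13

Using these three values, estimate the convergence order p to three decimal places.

2.473

p ≈ ln(‖r_3‖/‖r_2‖) / ln(‖r_2‖/‖r_1‖)
  = ln(3.4388e-13/6.6357e-06) / ln(6.6357e-06/5.8569e-03)
  = ln(5.18227e-08) / ln(0.00113297)
  = -16.775438 / -6.782913 ≈ 2.473191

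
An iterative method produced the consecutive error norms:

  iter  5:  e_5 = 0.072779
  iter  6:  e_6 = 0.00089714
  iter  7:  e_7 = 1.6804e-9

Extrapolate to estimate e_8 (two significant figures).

1.1e-26

First estimate the order: p ≈ ln(e_7/e_6) / ln(e_6/e_5) = ln(1.6804e-9/0.00089714)/ln(0.00089714/0.072779) = ln(1.87306e-06)/ln(0.0123269) ≈ 3.0000.
Then e_8 ≈ e_7·(e_7/e_6)^p = 1.6804e-9·(1.87306e-06)^3.0000 = 1.6804e-9·6.57136e-18 ≈ 1.104e-26.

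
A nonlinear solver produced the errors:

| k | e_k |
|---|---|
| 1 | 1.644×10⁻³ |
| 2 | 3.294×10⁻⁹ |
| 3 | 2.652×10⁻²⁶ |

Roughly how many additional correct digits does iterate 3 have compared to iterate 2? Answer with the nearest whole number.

Digits gained ≈ log₁₀(e_2/e_3) = log₁₀(3.294×10⁻⁹/2.652×10⁻²⁶) = log₁₀(1.24208e+17) ≈ 17.094.

17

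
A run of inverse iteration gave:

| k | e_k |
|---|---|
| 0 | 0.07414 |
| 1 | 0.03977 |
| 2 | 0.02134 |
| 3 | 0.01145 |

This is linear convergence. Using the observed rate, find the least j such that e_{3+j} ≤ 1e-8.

Rate ρ ≈ e_3/e_2 = 0.01145/0.02134 = 0.5366.
After j more steps, e_{3+j} ≈ 0.01145·ρ^j; need ρ^j ≤ 1e-8/0.01145 = 8.73362e-07.
j ≥ ln(8.73362e-07)/ln(0.5366) = -13.9509/-0.62250 = 22.411.
So 23 more iterations are needed.

23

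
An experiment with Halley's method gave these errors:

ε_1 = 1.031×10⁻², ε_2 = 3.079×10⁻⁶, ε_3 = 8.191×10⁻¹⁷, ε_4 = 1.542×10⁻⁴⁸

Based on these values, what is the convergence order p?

Consecutive ratios: ε_4/ε_3 = 1.542×10⁻⁴⁸/8.191×10⁻¹⁷ = 1.88255e-32, ε_3/ε_2 = 8.191×10⁻¹⁷/3.079×10⁻⁶ = 2.66028e-11.
p ≈ ln(1.88255e-32)/ln(2.66028e-11) = -73.0501/-24.3500 ≈ 3.00.
So the convergence is cubic (order 3).

3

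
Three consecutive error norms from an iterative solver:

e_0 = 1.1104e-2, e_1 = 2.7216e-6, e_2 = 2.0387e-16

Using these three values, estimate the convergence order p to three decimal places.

2.804

p ≈ ln(e_2/e_1) / ln(e_1/e_0)
  = ln(2.0387e-16/2.7216e-6) / ln(2.7216e-6/1.1104e-2)
  = ln(7.49081e-11) / ln(0.000245101)
  = -23.314759 / -8.313840 ≈ 2.804331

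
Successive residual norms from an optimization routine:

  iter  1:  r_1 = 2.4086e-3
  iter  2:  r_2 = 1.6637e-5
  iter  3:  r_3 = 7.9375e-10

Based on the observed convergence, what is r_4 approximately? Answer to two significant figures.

1.8e-18

First estimate the order: p ≈ ln(r_3/r_2) / ln(r_2/r_1) = ln(7.9375e-10/1.6637e-5)/ln(1.6637e-5/2.4086e-3) = ln(4.77099e-05)/ln(0.00690733) ≈ 2.0000.
Then r_4 ≈ r_3·(r_3/r_2)^p = 7.9375e-10·(4.77099e-05)^2.0000 = 7.9375e-10·2.27623e-09 ≈ 1.807e-18.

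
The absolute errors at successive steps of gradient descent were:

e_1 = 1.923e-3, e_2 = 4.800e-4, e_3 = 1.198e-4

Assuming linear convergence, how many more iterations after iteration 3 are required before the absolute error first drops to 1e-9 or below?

Rate ρ ≈ e_3/e_2 = 1.198e-4/4.800e-4 = 0.2496.
After j more steps, e_{3+j} ≈ 1.198e-4·ρ^j; need ρ^j ≤ 1e-9/1.198e-4 = 8.34725e-06.
j ≥ ln(8.34725e-06)/ln(0.2496) = -11.6936/-1.38790 = 8.425.
So 9 more iterations are needed.

9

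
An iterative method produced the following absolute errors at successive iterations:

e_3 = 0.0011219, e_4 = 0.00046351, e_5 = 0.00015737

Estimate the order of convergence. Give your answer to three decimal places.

p ≈ ln(e_5/e_4) / ln(e_4/e_3)
  = ln(0.00015737/0.00046351) / ln(0.00046351/0.0011219)
  = ln(0.339518) / ln(0.413147)
  = -1.080228 / -0.883952 ≈ 1.222044

1.222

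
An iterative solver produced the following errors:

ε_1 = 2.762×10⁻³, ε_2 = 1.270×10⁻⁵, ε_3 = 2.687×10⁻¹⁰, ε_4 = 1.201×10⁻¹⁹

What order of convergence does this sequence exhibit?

Consecutive ratios: ε_4/ε_3 = 1.201×10⁻¹⁹/2.687×10⁻¹⁰ = 4.46967e-10, ε_3/ε_2 = 2.687×10⁻¹⁰/1.270×10⁻⁵ = 2.11575e-05.
p ≈ ln(4.46967e-10)/ln(2.11575e-05) = -21.5285/-10.7635 ≈ 2.00.
So the convergence is quadratic (order 2).

2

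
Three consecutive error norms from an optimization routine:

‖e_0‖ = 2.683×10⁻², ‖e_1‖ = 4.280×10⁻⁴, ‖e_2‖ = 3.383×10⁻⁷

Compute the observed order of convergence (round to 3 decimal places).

p ≈ ln(‖e_2‖/‖e_1‖) / ln(‖e_1‖/‖e_0‖)
  = ln(3.383×10⁻⁷/4.280×10⁻⁴) / ln(4.280×10⁻⁴/2.683×10⁻²)
  = ln(0.000790421) / ln(0.0159523)
  = -7.142945 / -4.138152 ≈ 1.726120

1.726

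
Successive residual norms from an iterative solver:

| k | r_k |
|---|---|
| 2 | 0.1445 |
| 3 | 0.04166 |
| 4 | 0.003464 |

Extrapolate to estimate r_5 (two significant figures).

2.4e-5

First estimate the order: p ≈ ln(r_4/r_3) / ln(r_3/r_2) = ln(0.003464/0.04166)/ln(0.04166/0.1445) = ln(0.0831493)/ln(0.288304) ≈ 1.9997.
Then r_5 ≈ r_4·(r_4/r_3)^p = 0.003464·(0.0831493)^1.9997 = 0.003464·0.00691897 ≈ 2.397e-05.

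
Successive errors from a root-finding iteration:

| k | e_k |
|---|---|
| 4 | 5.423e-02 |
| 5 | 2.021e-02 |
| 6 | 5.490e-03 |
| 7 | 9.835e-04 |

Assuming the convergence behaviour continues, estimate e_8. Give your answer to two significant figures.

1.0e-4

First estimate the order: p ≈ ln(e_7/e_6) / ln(e_6/e_5) = ln(9.835e-04/5.490e-03)/ln(5.490e-03/2.021e-02) = ln(0.179144)/ln(0.271648) ≈ 1.3194.
Then e_8 ≈ e_7·(e_7/e_6)^p = 9.835e-04·(0.179144)^1.3194 = 9.835e-04·0.103437 ≈ 0.0001017.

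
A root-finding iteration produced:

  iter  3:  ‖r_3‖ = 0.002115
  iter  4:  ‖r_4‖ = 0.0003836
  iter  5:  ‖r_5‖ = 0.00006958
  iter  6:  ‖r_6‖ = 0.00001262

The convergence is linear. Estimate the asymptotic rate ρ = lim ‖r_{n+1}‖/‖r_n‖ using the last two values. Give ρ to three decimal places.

0.181

ρ ≈ ‖r_6‖/‖r_5‖ = 0.00001262/0.00006958 = 0.18137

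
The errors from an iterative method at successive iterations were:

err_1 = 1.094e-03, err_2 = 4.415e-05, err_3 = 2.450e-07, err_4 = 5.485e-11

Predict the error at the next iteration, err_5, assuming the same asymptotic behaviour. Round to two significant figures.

6.8e-17

First estimate the order: p ≈ ln(err_4/err_3) / ln(err_3/err_2) = ln(5.485e-11/2.450e-07)/ln(2.450e-07/4.415e-05) = ln(0.000223878)/ln(0.00554926) ≈ 1.6181.
Then err_5 ≈ err_4·(err_4/err_3)^p = 5.485e-11·(0.000223878)^1.6181 = 5.485e-11·1.24152e-06 ≈ 6.81e-17.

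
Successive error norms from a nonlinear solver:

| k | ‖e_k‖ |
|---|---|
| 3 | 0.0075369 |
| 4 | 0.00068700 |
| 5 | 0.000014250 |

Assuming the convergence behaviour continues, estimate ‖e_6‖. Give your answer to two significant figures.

First estimate the order: p ≈ ln(‖e_5‖/‖e_4‖) / ln(‖e_4‖/‖e_3‖) = ln(0.000014250/0.00068700)/ln(0.00068700/0.0075369) = ln(0.0207424)/ln(0.0911515) ≈ 1.6180.
Then ‖e_6‖ ≈ ‖e_5‖·(‖e_5‖/‖e_4‖)^p = 0.000014250·(0.0207424)^1.6180 = 0.000014250·0.00189094 ≈ 2.695e-08.

2.7e-8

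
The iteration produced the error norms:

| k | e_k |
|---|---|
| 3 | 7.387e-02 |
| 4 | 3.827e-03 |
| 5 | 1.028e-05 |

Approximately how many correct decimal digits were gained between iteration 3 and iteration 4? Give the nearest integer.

1

Digits gained ≈ log₁₀(e_3/e_4) = log₁₀(7.387e-02/3.827e-03) = log₁₀(19.3023) ≈ 1.286.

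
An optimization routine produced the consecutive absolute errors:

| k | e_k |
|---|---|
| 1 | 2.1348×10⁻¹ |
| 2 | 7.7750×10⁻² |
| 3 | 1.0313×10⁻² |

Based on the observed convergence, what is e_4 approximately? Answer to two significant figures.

1.8e-4

First estimate the order: p ≈ ln(e_3/e_2) / ln(e_2/e_1) = ln(1.0313×10⁻²/7.7750×10⁻²)/ln(7.7750×10⁻²/2.1348×10⁻¹) = ln(0.132643)/ln(0.364203) ≈ 2.0000.
Then e_4 ≈ e_3·(e_3/e_2)^p = 1.0313×10⁻²·(0.132643)^2.0000 = 1.0313×10⁻²·0.0175942 ≈ 0.0001814.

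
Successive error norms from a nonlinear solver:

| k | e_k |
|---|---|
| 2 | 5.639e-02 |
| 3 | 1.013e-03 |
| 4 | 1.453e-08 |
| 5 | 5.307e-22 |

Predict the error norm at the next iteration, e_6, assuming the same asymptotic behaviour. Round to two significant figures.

First estimate the order: p ≈ ln(e_5/e_4) / ln(e_4/e_3) = ln(5.307e-22/1.453e-08)/ln(1.453e-08/1.013e-03) = ln(3.65244e-14)/ln(1.43435e-05) ≈ 2.7744.
Then e_6 ≈ e_5·(e_5/e_4)^p = 5.307e-22·(3.65244e-14)^2.7744 = 5.307e-22·5.23878e-38 ≈ 2.78e-59.

2.8e-59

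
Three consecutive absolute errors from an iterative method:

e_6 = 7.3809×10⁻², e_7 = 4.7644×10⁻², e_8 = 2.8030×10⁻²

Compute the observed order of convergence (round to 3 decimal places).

1.212

p ≈ ln(e_8/e_7) / ln(e_7/e_6)
  = ln(2.8030×10⁻²/4.7644×10⁻²) / ln(4.7644×10⁻²/7.3809×10⁻²)
  = ln(0.588322) / ln(0.645504)
  = -0.530481 / -0.437724 ≈ 1.211908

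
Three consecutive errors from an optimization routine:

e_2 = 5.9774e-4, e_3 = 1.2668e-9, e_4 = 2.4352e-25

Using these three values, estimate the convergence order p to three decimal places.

p ≈ ln(e_4/e_3) / ln(e_3/e_2)
  = ln(2.4352e-25/1.2668e-9) / ln(1.2668e-9/5.9774e-4)
  = ln(1.92232e-16) / ln(2.11932e-06)
  = -36.187829 / -13.064415 ≈ 2.769954

2.770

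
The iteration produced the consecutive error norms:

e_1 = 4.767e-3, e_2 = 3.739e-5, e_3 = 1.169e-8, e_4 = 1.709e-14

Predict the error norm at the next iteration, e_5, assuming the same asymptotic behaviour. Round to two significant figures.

3.3e-24

First estimate the order: p ≈ ln(e_4/e_3) / ln(e_3/e_2) = ln(1.709e-14/1.169e-8)/ln(1.169e-8/3.739e-5) = ln(1.46193e-06)/ln(0.00031265) ≈ 1.6648.
Then e_5 ≈ e_4·(e_4/e_3)^p = 1.709e-14·(1.46193e-06)^1.6648 = 1.709e-14·1.93094e-10 ≈ 3.3e-24.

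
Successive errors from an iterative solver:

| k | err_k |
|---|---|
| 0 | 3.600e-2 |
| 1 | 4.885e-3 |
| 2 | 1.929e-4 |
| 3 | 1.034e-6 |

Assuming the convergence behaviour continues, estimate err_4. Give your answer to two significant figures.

First estimate the order: p ≈ ln(err_3/err_2) / ln(err_2/err_1) = ln(1.034e-6/1.929e-4)/ln(1.929e-4/4.885e-3) = ln(0.00536029)/ln(0.0394882) ≈ 1.6179.
Then err_4 ≈ err_3·(err_3/err_2)^p = 1.034e-6·(0.00536029)^1.6179 = 1.034e-6·0.000211862 ≈ 2.191e-10.

2.2e-10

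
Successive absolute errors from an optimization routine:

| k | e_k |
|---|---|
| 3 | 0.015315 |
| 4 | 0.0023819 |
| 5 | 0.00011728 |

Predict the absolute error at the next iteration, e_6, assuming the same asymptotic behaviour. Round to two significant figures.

9.0e-7

First estimate the order: p ≈ ln(e_5/e_4) / ln(e_4/e_3) = ln(0.00011728/0.0023819)/ln(0.0023819/0.015315) = ln(0.049238)/ln(0.155527) ≈ 1.6181.
Then e_6 ≈ e_5·(e_5/e_4)^p = 0.00011728·(0.049238)^1.6181 = 0.00011728·0.00765616 ≈ 8.979e-07.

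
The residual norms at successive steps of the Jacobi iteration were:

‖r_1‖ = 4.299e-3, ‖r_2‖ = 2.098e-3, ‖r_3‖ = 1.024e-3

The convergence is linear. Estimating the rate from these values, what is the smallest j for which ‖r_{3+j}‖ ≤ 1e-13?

Rate ρ ≈ ‖r_3‖/‖r_2‖ = 1.024e-3/2.098e-3 = 0.4881.
After j more steps, ‖r_{3+j}‖ ≈ 1.024e-3·ρ^j; need ρ^j ≤ 1e-13/1.024e-3 = 9.76563e-11.
j ≥ ln(9.76563e-11)/ln(0.4881) = -23.0496/-0.71723 = 32.137.
So 33 more iterations are needed.

33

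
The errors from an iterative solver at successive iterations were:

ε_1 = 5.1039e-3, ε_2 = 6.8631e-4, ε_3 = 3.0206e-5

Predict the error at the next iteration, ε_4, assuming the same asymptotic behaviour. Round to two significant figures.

2.3e-7

First estimate the order: p ≈ ln(ε_3/ε_2) / ln(ε_2/ε_1) = ln(3.0206e-5/6.8631e-4)/ln(6.8631e-4/5.1039e-3) = ln(0.0440122)/ln(0.134468) ≈ 1.5566.
Then ε_4 ≈ ε_3·(ε_3/ε_2)^p = 3.0206e-5·(0.0440122)^1.5566 = 3.0206e-5·0.00773724 ≈ 2.337e-07.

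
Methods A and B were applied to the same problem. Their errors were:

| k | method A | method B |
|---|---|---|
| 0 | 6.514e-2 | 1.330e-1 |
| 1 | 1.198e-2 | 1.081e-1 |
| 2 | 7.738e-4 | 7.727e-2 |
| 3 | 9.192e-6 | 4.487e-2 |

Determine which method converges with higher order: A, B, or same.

same

Method A: p ≈ ln(9.192e-6/7.738e-4)/ln(7.738e-4/1.198e-2) ≈ 1.62.
Method B: p ≈ ln(4.487e-2/7.727e-2)/ln(7.727e-2/1.081e-1) ≈ 1.62.
Both orders ≈ 1.6 — effectively the same.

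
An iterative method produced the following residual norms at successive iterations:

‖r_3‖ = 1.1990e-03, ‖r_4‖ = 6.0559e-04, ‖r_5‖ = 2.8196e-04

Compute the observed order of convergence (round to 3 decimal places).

p ≈ ln(‖r_5‖/‖r_4‖) / ln(‖r_4‖/‖r_3‖)
  = ln(2.8196e-04/6.0559e-04) / ln(6.0559e-04/1.1990e-03)
  = ln(0.465596) / ln(0.505079)
  = -0.764437 / -0.683040 ≈ 1.119169

1.119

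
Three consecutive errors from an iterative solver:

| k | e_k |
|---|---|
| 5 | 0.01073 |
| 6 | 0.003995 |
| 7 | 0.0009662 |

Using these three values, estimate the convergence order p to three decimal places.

p ≈ ln(e_7/e_6) / ln(e_6/e_5)
  = ln(0.0009662/0.003995) / ln(0.003995/0.01073)
  = ln(0.241852) / ln(0.372321)
  = -1.419429 / -0.987999 ≈ 1.436670

1.437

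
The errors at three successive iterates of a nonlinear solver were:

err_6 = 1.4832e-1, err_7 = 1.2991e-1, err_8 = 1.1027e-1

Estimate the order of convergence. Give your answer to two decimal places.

1.24

p ≈ ln(err_8/err_7) / ln(err_7/err_6)
  = ln(1.1027e-1/1.2991e-1) / ln(1.2991e-1/1.4832e-1)
  = ln(0.848818) / ln(0.875876)
  = -0.16391 / -0.13253 ≈ 1.23678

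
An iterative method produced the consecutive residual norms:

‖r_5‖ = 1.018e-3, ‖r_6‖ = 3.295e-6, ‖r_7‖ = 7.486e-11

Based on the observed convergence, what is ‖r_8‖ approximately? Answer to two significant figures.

1.6e-19

First estimate the order: p ≈ ln(‖r_7‖/‖r_6‖) / ln(‖r_6‖/‖r_5‖) = ln(7.486e-11/3.295e-6)/ln(3.295e-6/1.018e-3) = ln(2.27193e-05)/ln(0.00323674) ≈ 1.8650.
Then ‖r_8‖ ≈ ‖r_7‖·(‖r_7‖/‖r_6‖)^p = 7.486e-11·(2.27193e-05)^1.8650 = 7.486e-11·2.18613e-09 ≈ 1.637e-19.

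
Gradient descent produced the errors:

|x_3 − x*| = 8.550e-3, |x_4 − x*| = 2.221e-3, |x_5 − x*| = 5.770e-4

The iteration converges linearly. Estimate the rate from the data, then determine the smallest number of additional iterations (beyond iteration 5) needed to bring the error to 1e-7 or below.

7

Rate ρ ≈ |x_5 − x*|/|x_4 − x*| = 5.770e-4/2.221e-3 = 0.2598.
After j more steps, |x_{5+j} − x*| ≈ 5.770e-4·ρ^j; need ρ^j ≤ 1e-7/5.770e-4 = 0.00017331.
j ≥ ln(0.00017331)/ln(0.2598) = -8.6604/-1.34784 = 6.425.
So 7 more iterations are needed.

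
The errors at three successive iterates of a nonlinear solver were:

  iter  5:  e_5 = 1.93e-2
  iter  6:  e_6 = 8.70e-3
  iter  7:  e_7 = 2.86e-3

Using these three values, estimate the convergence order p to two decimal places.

p ≈ ln(e_7/e_6) / ln(e_6/e_5)
  = ln(2.86e-3/8.70e-3) / ln(8.70e-3/1.93e-2)
  = ln(0.328736) / ln(0.450777)
  = -1.11250 / -0.79678 ≈ 1.39624

1.40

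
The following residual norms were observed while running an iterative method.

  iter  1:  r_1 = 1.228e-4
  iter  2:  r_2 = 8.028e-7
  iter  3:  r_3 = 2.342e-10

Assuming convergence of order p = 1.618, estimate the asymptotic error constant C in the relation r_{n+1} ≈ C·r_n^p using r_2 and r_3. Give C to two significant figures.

1.7

C ≈ r_3 / r_2^1.618
  = 2.342e-10 / (8.028e-7)^1.618
  = 2.342e-10 / 1.37295e-10 ≈ 1.7058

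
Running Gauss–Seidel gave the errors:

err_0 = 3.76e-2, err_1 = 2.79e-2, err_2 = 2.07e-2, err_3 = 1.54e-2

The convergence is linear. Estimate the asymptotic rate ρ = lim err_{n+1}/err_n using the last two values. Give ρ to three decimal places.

0.744

ρ ≈ err_3/err_2 = 1.54e-2/2.07e-2 = 0.74396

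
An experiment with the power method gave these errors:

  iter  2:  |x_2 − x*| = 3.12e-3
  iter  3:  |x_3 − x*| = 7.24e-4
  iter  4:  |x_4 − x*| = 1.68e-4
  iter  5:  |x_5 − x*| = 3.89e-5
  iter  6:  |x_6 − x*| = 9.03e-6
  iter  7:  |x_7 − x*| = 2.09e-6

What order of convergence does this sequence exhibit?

Consecutive ratios: |x_7 − x*|/|x_6 − x*| = 2.09e-6/9.03e-6 = 0.231451, |x_6 − x*|/|x_5 − x*| = 9.03e-6/3.89e-5 = 0.232134.
p ≈ ln(0.231451)/ln(0.232134) = -1.4634/-1.4604 ≈ 1.00.
So the convergence is linear (order 1).

1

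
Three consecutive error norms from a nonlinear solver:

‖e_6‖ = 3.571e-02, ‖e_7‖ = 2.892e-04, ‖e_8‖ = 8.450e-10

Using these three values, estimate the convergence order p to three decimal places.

p ≈ ln(‖e_8‖/‖e_7‖) / ln(‖e_7‖/‖e_6‖)
  = ln(8.450e-10/2.892e-04) / ln(2.892e-04/3.571e-02)
  = ln(2.92185e-06) / ln(0.00809857)
  = -12.743294 / -4.816068 ≈ 2.645995

2.646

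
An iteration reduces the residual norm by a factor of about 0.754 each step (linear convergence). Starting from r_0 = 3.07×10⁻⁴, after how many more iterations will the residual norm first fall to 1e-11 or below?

62

After k steps, r_k ≈ 3.07×10⁻⁴·0.754^k.
Need 0.754^k ≤ 1e-11/3.07×10⁻⁴ = 3.25733e-08.
k ≥ ln(3.25733e-08)/ln(0.754) = -17.2398/-0.28236 = 61.056.
Smallest integer k = 62.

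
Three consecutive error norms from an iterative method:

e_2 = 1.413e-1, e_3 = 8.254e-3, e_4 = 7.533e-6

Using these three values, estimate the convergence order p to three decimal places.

2.464

p ≈ ln(e_4/e_3) / ln(e_3/e_2)
  = ln(7.533e-6/8.254e-3) / ln(8.254e-3/1.413e-1)
  = ln(0.000912648) / ln(0.0584147)
  = -6.999160 / -2.840188 ≈ 2.464330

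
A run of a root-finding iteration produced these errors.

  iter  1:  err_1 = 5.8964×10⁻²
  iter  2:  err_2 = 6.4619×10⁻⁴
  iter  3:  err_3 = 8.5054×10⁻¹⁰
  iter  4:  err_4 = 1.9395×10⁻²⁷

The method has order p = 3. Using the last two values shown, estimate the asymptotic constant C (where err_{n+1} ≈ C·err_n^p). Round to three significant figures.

3.15

C ≈ err_4 / err_3^3
  = 1.9395×10⁻²⁷ / (8.5054×10⁻¹⁰)^3
  = 1.9395×10⁻²⁷ / 6.15296e-28 ≈ 3.1521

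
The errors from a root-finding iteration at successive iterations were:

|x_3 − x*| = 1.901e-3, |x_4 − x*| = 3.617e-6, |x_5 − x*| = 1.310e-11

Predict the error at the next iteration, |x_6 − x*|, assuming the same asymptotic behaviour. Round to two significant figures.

First estimate the order: p ≈ ln(|x_5 − x*|/|x_4 − x*|) / ln(|x_4 − x*|/|x_3 − x*|) = ln(1.310e-11/3.617e-6)/ln(3.617e-6/1.901e-3) = ln(3.62179e-06)/ln(0.00190268) ≈ 1.9999.
Then |x_6 − x*| ≈ |x_5 − x*|·(|x_5 − x*|/|x_4 − x*|)^p = 1.310e-11·(3.62179e-06)^1.9999 = 1.310e-11·1.31338e-11 ≈ 1.721e-22.

1.7e-22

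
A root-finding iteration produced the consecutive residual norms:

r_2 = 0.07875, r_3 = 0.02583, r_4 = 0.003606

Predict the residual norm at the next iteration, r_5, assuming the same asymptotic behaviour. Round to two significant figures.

First estimate the order: p ≈ ln(r_4/r_3) / ln(r_3/r_2) = ln(0.003606/0.02583)/ln(0.02583/0.07875) = ln(0.139605)/ln(0.328) ≈ 1.7663.
Then r_5 ≈ r_4·(r_4/r_3)^p = 0.003606·(0.139605)^1.7663 = 0.003606·0.0308772 ≈ 0.0001113.

1.1e-4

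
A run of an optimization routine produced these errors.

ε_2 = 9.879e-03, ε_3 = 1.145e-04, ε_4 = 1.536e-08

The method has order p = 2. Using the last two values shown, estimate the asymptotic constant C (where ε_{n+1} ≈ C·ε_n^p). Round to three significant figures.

1.17

C ≈ ε_4 / ε_3^2
  = 1.536e-08 / (1.145e-04)^2
  = 1.536e-08 / 1.31103e-08 ≈ 1.1716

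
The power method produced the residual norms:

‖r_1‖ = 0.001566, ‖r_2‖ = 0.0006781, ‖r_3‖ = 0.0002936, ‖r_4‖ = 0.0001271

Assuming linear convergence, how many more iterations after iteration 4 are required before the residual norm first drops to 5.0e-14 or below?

26

Rate ρ ≈ ‖r_4‖/‖r_3‖ = 0.0001271/0.0002936 = 0.4329.
After j more steps, ‖r_{4+j}‖ ≈ 0.0001271·ρ^j; need ρ^j ≤ 5.0e-14/0.0001271 = 3.93391e-10.
j ≥ ln(3.93391e-10)/ln(0.4329) = -21.6562/-0.83725 = 25.866.
So 26 more iterations are needed.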